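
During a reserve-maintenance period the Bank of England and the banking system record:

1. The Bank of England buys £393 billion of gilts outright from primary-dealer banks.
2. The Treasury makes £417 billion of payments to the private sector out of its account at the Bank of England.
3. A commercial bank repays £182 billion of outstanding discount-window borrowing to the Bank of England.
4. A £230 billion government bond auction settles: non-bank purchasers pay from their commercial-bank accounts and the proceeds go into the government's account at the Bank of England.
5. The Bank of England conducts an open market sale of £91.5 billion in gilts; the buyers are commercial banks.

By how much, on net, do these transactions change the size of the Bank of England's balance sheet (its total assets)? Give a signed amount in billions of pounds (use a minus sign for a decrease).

OMO purchase (from banks) £393 billion: a Bank of England asset is acquired → +£393B.
Government spending £417 billion: only the composition of liabilities changes → 0.
Discount-window repayment £182 billion: a Bank of England asset is shed → −£182B.
Government account inflow £230 billion: only the composition of liabilities changes → 0.
OMO sale (to banks) £91.5 billion: a Bank of England asset is shed → −£91.5B.
Net: 393 + 0 − 182 + 0 − 91.5 = +£119.5 billion.

+£119.5 billion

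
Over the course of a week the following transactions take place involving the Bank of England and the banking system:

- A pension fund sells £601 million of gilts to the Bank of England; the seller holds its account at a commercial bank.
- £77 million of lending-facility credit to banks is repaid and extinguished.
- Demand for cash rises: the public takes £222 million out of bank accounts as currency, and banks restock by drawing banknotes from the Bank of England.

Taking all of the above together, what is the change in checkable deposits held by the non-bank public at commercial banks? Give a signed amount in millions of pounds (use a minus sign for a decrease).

Bank of England balance sheet:
  Assets:      Securities +£601M, Loans to banks −£77M
  Liabilities: Bank reserves +£302M, Currency in circulation +£222M
Commercial banking system:
  Assets:      Reserves at CB +£302M
  Liabilities: Checkable deposits +£379M, Borrowings from CB −£77M
So the change in checkable deposits held by the non-bank public at commercial banks is +£379 million.

+£379 million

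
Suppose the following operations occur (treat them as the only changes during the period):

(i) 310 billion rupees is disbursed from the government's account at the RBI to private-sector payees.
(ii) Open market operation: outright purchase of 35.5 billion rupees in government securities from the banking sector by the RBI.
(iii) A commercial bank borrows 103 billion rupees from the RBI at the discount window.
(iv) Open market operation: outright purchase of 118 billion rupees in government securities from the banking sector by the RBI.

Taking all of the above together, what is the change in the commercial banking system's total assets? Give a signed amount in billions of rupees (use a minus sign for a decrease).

Government spending 310 billion rupees: bank balance sheets expand → +310B.
OMO purchase (from banks) 35.5 billion rupees: just an asset swap on bank balance sheets → 0.
Discount-window loan 103 billion rupees: bank balance sheets expand → +103B.
OMO purchase (from banks) 118 billion rupees: just an asset swap on bank balance sheets → 0.
Net: 310 + 0 + 103 + 0 = +413 billion.

+413 billion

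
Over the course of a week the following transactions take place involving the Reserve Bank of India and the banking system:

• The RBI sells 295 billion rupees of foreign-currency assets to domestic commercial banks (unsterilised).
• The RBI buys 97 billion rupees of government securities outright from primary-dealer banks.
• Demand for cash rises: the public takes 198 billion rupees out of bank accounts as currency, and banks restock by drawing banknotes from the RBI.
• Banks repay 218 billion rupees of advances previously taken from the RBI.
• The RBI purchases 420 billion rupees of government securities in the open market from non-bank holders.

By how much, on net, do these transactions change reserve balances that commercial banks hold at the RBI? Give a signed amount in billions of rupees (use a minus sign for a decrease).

-194 billion

RBI balance sheet:
  Assets:      Securities +517B, Loans to banks −218B, Foreign assets −295B
  Liabilities: Bank reserves −194B, Currency in circulation +198B
Commercial banking system:
  Assets:      Reserves at CB −194B, Securities −97B, Foreign assets +295B
  Liabilities: Checkable deposits +222B, Borrowings from CB −218B
So the change in reserve balances that commercial banks hold at the RBI is -194 billion.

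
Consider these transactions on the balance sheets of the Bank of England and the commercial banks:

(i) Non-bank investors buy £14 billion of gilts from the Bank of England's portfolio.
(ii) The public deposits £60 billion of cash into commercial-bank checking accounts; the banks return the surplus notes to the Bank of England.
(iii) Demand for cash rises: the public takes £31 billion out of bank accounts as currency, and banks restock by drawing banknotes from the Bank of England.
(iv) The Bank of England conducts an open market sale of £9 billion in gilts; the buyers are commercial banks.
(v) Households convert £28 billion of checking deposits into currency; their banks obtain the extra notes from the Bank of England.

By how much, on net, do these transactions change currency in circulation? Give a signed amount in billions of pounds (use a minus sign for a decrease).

Bank of England balance sheet:
  Assets:      Securities −£23B
  Liabilities: Bank reserves −£22B, Currency in circulation −£1B
So the change in currency in circulation is -£1 billion.

-£1 billion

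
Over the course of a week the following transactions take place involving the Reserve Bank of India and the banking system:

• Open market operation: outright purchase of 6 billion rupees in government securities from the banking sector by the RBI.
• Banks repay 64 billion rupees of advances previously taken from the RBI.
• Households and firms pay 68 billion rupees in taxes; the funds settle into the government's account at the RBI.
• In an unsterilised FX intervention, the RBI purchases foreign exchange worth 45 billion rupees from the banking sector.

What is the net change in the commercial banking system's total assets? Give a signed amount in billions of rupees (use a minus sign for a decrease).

OMO purchase (from banks) 6 billion rupees: just an asset swap on bank balance sheets → 0.
Discount-window repayment 64 billion rupees: bank balance sheets shrink → −64B.
Government account inflow 68 billion rupees: bank balance sheets shrink → −68B.
FX purchase 45 billion rupees: just an asset swap on bank balance sheets → 0.
Net: 0 − 64 − 68 + 0 = -132 billion.

-132 billion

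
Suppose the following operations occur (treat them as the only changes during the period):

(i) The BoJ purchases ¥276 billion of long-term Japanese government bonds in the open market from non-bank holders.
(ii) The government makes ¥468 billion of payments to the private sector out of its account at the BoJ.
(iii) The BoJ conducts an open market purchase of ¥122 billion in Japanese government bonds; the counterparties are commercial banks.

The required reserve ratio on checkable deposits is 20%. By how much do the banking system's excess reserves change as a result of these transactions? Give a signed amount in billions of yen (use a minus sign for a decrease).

Asset purchase (from non-banks) ¥276 billion: reserves +¥276B, deposits +¥276B.
Government spending ¥468 billion: reserves +¥468B, deposits +¥468B.
OMO purchase (from banks) ¥122 billion: reserves +¥122B, deposits 0.
Totals: Δreserves = +¥866B, Δdeposits = +¥744B.
Δrequired reserves = 20% × +¥744B = +¥148.8B.
Δexcess reserves = Δreserves − Δrequired = +¥866B − (+¥148.8B) = +¥717.2 billion.

+¥717.2 billion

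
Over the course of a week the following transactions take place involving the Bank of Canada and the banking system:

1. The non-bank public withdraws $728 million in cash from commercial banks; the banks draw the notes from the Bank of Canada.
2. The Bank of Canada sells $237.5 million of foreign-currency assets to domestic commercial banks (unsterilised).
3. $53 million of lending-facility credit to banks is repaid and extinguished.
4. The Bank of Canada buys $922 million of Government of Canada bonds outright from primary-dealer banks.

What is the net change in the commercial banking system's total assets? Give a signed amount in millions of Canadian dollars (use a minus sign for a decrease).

-$781 million

Bank of Canada balance sheet:
  Assets:      Securities +$922M, Loans to banks −$53M, Foreign assets −$237.5M
  Liabilities: Bank reserves −$96.5M, Currency in circulation +$728M
Commercial banking system:
  Assets:      Reserves at CB −$96.5M, Securities −$922M, Foreign assets +$237.5M
  Liabilities: Checkable deposits −$728M, Borrowings from CB −$53M
Change in total bank assets = -$781 million.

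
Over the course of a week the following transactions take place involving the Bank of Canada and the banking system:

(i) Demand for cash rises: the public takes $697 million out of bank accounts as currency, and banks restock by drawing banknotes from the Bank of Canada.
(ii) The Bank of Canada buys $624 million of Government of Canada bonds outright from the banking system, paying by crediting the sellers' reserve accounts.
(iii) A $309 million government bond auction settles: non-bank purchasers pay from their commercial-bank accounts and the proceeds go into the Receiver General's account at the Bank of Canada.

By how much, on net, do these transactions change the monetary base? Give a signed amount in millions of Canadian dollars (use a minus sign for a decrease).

+$315 million

Bank of Canada balance sheet:
  Assets:      Securities +$624M
  Liabilities: Bank reserves −$382M, Currency in circulation +$697M, Government deposits +$309M
Monetary base = currency + reserves: +$697M + (−$382M) = +$315 million.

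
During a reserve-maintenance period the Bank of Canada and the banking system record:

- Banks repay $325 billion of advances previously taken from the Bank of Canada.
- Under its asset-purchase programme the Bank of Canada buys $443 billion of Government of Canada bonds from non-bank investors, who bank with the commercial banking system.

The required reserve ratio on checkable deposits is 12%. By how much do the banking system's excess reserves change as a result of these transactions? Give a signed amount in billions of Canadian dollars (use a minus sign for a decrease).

Discount-window repayment $325 billion: reserves −$325B, deposits 0.
Asset purchase (from non-banks) $443 billion: reserves +$443B, deposits +$443B.
Totals: Δreserves = +$118B, Δdeposits = +$443B.
Δrequired reserves = 12% × +$443B = +$53.16B.
Δexcess reserves = Δreserves − Δrequired = +$118B − (+$53.16B) = +$64.84 billion.

+$64.84 billion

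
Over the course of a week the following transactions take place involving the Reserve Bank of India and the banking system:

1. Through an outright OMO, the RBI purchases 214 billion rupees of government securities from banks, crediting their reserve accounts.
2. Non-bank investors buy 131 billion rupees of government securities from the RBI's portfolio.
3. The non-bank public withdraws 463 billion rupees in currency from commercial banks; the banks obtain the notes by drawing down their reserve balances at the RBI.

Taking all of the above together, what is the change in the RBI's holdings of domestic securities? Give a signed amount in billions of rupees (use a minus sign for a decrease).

OMO purchase (from banks) 214 billion rupees: securities added to the RBI's portfolio → +214B.
Asset sale (to non-banks) 131 billion rupees: securities removed from the RBI's portfolio → −131B.
Currency withdrawal 463 billion rupees: the RBI's securities portfolio is untouched → 0.
Net: 214 − 131 + 0 = +83 billion.

+83 billion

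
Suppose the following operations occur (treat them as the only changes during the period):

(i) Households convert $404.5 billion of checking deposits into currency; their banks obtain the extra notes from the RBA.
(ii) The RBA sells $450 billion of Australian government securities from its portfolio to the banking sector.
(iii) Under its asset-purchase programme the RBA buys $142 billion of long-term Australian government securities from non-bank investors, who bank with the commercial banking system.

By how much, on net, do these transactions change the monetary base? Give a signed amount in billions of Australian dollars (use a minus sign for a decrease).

RBA balance sheet:
  Assets:      Securities −$308B
  Liabilities: Bank reserves −$712.5B, Currency in circulation +$404.5B
Commercial banking system:
  Assets:      Reserves at CB −$712.5B, Securities +$450B
  Liabilities: Checkable deposits −$262.5B
Monetary base = currency + reserves: +$404.5B + (−$712.5B) = -$308 billion.

-$308 billion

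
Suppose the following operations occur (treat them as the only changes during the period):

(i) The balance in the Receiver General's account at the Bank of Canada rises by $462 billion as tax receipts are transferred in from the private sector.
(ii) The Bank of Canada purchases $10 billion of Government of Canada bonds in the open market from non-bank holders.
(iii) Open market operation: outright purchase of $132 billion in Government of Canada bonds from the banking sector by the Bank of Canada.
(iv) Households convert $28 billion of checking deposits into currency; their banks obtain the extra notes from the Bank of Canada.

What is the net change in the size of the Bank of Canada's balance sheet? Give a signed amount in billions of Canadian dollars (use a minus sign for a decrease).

+$142 billion

Government account inflow $462 billion: only the composition of liabilities changes → 0.
Asset purchase (from non-banks) $10 billion: a Bank of Canada asset is acquired → +$10B.
OMO purchase (from banks) $132 billion: a Bank of Canada asset is acquired → +$132B.
Currency withdrawal $28 billion: only the composition of liabilities changes → 0.
Net: 0 + 10 + 132 + 0 = +$142 billion.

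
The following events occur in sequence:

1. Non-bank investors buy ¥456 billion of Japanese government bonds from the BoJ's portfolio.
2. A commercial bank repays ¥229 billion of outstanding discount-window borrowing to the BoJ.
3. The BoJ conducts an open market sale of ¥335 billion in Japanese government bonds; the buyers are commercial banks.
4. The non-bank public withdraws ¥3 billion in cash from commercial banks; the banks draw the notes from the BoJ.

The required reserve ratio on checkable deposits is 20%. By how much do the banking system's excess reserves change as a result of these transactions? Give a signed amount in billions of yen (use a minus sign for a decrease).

-¥931.2 billion

Asset sale (to non-banks) ¥456 billion: reserves −¥456B, deposits −¥456B.
Discount-window repayment ¥229 billion: reserves −¥229B, deposits 0.
OMO sale (to banks) ¥335 billion: reserves −¥335B, deposits 0.
Currency withdrawal ¥3 billion: reserves −¥3B, deposits −¥3B.
Totals: Δreserves = −¥1023B, Δdeposits = −¥459B.
Δrequired reserves = 20% × −¥459B = −¥91.8B.
Δexcess reserves = Δreserves − Δrequired = −¥1023B − (−¥91.8B) = -¥931.2 billion.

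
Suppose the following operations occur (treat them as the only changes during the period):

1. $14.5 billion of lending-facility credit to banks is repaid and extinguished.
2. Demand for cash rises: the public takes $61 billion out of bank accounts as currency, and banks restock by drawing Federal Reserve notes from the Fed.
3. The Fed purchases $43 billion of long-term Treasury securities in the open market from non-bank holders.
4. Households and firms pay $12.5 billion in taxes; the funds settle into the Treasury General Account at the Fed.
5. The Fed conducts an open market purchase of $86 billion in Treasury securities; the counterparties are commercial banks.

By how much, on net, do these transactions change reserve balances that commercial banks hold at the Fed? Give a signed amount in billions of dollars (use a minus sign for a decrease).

Discount-window repayment $14.5 billion: repayment is debited from reserves → −$14.5B.
Currency withdrawal $61 billion: banks swap reserves for currency → −$61B.
Asset purchase (from non-banks) $43 billion: the Fed pays by crediting reserve accounts → +$43B.
Government account inflow $12.5 billion: funds move from bank reserves into the government account → −$12.5B.
OMO purchase (from banks) $86 billion: the Fed pays by crediting reserve accounts → +$86B.
Net: −14.5 − 61 + 43 − 12.5 + 86 = +$41 billion.

+$41 billion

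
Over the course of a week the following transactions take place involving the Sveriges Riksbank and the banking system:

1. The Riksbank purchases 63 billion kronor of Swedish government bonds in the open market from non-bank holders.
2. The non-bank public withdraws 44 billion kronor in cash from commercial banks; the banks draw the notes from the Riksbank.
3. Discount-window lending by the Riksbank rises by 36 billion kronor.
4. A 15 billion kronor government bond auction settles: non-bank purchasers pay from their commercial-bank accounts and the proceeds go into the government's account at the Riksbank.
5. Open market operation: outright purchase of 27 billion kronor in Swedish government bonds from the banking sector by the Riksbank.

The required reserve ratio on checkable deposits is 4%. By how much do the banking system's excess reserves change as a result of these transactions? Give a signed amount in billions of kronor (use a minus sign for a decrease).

+66.84 billion

Asset purchase (from non-banks) 63 billion kronor: reserves +63B, deposits +63B.
Currency withdrawal 44 billion kronor: reserves −44B, deposits −44B.
Discount-window loan 36 billion kronor: reserves +36B, deposits 0.
Government account inflow 15 billion kronor: reserves −15B, deposits −15B.
OMO purchase (from banks) 27 billion kronor: reserves +27B, deposits 0.
Totals: Δreserves = +67B, Δdeposits = +4B.
Δrequired reserves = 4% × +4B = +0.16B.
Δexcess reserves = Δreserves − Δrequired = +67B − (+0.16B) = +66.84 billion.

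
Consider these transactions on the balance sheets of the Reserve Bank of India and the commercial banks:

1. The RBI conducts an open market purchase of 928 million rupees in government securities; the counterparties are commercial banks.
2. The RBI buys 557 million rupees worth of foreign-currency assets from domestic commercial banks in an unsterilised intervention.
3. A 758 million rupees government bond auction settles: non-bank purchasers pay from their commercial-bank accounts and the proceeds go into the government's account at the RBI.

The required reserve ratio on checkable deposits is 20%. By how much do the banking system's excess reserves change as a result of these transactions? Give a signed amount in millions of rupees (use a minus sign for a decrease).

OMO purchase (from banks) 928 million rupees: reserves +928M, deposits 0.
FX purchase 557 million rupees: reserves +557M, deposits 0.
Government account inflow 758 million rupees: reserves −758M, deposits −758M.
Totals: Δreserves = +727M, Δdeposits = −758M.
Δrequired reserves = 20% × −758M = −151.6M.
Δexcess reserves = Δreserves − Δrequired = +727M − (−151.6M) = +878.6 million.

+878.6 million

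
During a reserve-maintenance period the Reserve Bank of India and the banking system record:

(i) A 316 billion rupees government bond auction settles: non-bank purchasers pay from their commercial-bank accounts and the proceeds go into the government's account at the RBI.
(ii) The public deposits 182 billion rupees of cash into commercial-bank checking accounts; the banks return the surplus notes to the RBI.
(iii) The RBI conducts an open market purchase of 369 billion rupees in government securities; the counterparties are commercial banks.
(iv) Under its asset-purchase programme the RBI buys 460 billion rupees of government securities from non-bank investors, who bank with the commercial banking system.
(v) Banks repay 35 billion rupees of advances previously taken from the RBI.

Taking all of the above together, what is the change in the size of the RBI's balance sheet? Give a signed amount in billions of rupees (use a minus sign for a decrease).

+794 billion

Government account inflow 316 billion rupees: only the composition of liabilities changes → 0.
Currency deposit 182 billion rupees: only the composition of liabilities changes → 0.
OMO purchase (from banks) 369 billion rupees: an RBI asset is acquired → +369B.
Asset purchase (from non-banks) 460 billion rupees: an RBI asset is acquired → +460B.
Discount-window repayment 35 billion rupees: an RBI asset is shed → −35B.
Net: 0 + 0 + 369 + 460 − 35 = +794 billion.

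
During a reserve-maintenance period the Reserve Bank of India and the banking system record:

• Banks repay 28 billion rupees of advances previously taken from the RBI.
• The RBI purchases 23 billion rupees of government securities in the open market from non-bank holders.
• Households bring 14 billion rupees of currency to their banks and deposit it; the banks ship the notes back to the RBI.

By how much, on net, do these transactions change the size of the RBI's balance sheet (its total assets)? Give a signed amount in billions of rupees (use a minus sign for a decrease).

Discount-window repayment 28 billion rupees: an RBI asset is shed → −28B.
Asset purchase (from non-banks) 23 billion rupees: an RBI asset is acquired → +23B.
Currency deposit 14 billion rupees: only the composition of liabilities changes → 0.
Net: −28 + 23 + 0 = -5 billion.

-5 billion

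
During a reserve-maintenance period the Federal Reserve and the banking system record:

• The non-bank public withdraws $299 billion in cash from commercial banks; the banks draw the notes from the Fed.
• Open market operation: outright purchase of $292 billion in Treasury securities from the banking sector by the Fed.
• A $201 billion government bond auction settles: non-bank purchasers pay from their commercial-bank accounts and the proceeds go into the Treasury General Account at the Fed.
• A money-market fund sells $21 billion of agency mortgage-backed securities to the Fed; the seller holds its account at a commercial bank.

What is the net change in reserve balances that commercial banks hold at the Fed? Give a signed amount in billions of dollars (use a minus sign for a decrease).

Fed balance sheet:
  Assets:      Securities +$313B
  Liabilities: Bank reserves −$187B, Currency in circulation +$299B, Government deposits +$201B
So the change in reserve balances that commercial banks hold at the Fed is -$187 billion.

-$187 billion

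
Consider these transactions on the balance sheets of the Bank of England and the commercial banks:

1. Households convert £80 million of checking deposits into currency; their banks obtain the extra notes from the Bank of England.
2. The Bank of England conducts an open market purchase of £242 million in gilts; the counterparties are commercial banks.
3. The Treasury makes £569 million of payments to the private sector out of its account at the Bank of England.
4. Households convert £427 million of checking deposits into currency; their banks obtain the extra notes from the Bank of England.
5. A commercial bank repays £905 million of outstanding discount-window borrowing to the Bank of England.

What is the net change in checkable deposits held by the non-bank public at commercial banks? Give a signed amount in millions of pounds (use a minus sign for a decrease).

+£62 million

Currency withdrawal £80 million: non-bank counterparties' bank balances fall → −£80M.
OMO purchase (from banks) £242 million: the counterparty is a bank, so public deposits are unchanged → 0.
Government spending £569 million: non-bank counterparties' bank balances rise → +£569M.
Currency withdrawal £427 million: non-bank counterparties' bank balances fall → −£427M.
Discount-window repayment £905 million: the counterparty is a bank, so public deposits are unchanged → 0.
Net: −80 + 0 + 569 − 427 + 0 = +£62 million.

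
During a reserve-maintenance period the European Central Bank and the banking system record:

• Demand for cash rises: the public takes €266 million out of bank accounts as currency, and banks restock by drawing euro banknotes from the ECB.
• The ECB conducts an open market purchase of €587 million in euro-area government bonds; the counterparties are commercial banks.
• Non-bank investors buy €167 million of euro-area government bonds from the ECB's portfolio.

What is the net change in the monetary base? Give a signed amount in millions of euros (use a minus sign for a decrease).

ECB balance sheet:
  Assets:      Securities +€420M
  Liabilities: Bank reserves +€154M, Currency in circulation +€266M
Commercial banking system:
  Assets:      Reserves at CB +€154M, Securities −€587M
  Liabilities: Checkable deposits −€433M
Monetary base = currency + reserves: +€266M + (+€154M) = +€420 million.

+€420 million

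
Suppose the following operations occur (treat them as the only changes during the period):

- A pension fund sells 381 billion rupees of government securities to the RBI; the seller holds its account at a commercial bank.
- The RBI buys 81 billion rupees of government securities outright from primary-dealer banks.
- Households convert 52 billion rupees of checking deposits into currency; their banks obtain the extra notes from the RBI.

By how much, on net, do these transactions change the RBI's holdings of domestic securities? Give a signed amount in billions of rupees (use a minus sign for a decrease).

Asset purchase (from non-banks) 381 billion rupees: securities added to the RBI's portfolio → +381B.
OMO purchase (from banks) 81 billion rupees: securities added to the RBI's portfolio → +81B.
Currency withdrawal 52 billion rupees: the RBI's securities portfolio is untouched → 0.
Net: 381 + 81 + 0 = +462 billion.

+462 billion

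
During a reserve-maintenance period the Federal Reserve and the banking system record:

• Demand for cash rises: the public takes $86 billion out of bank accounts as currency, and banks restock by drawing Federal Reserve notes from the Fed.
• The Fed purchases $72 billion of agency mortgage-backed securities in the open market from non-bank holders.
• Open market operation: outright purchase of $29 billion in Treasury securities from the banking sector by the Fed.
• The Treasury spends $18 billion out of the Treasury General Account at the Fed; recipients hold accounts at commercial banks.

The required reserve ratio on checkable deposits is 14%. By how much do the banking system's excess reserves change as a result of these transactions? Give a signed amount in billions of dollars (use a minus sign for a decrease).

Currency withdrawal $86 billion: reserves −$86B, deposits −$86B.
Asset purchase (from non-banks) $72 billion: reserves +$72B, deposits +$72B.
OMO purchase (from banks) $29 billion: reserves +$29B, deposits 0.
Government spending $18 billion: reserves +$18B, deposits +$18B.
Totals: Δreserves = +$33B, Δdeposits = +$4B.
Δrequired reserves = 14% × +$4B = +$0.56B.
Δexcess reserves = Δreserves − Δrequired = +$33B − (+$0.56B) = +$32.44 billion.

+$32.44 billion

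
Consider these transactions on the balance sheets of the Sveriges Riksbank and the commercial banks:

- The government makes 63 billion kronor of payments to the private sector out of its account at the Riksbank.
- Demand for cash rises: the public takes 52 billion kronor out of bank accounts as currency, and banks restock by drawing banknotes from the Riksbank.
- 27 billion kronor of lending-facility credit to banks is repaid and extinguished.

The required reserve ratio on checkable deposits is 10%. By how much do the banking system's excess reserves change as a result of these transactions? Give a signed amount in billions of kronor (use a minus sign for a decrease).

Government spending 63 billion kronor: reserves +63B, deposits +63B.
Currency withdrawal 52 billion kronor: reserves −52B, deposits −52B.
Discount-window repayment 27 billion kronor: reserves −27B, deposits 0.
Totals: Δreserves = −16B, Δdeposits = +11B.
Δrequired reserves = 10% × +11B = +1.1B.
Δexcess reserves = Δreserves − Δrequired = −16B − (+1.1B) = -17.1 billion.

-17.1 billion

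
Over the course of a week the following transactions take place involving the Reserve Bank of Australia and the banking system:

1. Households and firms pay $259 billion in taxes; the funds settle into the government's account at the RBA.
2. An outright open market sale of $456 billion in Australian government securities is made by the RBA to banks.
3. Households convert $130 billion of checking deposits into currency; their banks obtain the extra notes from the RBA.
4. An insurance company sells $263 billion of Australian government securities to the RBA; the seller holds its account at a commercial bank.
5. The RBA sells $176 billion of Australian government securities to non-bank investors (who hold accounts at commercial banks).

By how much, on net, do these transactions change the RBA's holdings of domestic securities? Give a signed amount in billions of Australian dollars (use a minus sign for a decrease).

-$369 billion

Government account inflow $259 billion: the RBA's securities portfolio is untouched → 0.
OMO sale (to banks) $456 billion: securities removed from the RBA's portfolio → −$456B.
Currency withdrawal $130 billion: the RBA's securities portfolio is untouched → 0.
Asset purchase (from non-banks) $263 billion: securities added to the RBA's portfolio → +$263B.
Asset sale (to non-banks) $176 billion: securities removed from the RBA's portfolio → −$176B.
Net: 0 − 456 + 0 + 263 − 176 = -$369 billion.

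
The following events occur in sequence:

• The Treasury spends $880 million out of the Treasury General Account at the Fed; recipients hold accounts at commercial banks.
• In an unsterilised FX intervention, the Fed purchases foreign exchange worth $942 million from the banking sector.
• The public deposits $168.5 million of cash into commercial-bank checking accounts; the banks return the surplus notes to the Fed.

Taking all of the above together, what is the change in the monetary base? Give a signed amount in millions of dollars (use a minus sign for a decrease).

Government spending $880 million: a non-base liability converts back to reserves → +$880M.
FX purchase $942 million: Fed balance sheet expands → +$942M.
Currency deposit $168.5 million: just a shift between currency and reserves — both are base money → 0.
Net: 880 + 942 + 0 = +$1822 million.

+$1822 million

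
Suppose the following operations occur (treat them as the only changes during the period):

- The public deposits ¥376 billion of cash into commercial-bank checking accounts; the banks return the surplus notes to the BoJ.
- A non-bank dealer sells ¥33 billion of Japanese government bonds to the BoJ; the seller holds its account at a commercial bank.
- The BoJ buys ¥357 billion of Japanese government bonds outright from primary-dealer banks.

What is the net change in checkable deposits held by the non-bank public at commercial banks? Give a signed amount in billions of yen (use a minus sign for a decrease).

BoJ balance sheet:
  Assets:      Securities +¥390B
  Liabilities: Bank reserves +¥766B, Currency in circulation −¥376B
Commercial banking system:
  Assets:      Reserves at CB +¥766B, Securities −¥357B
  Liabilities: Checkable deposits +¥409B
So the change in checkable deposits held by the non-bank public at commercial banks is +¥409 billion.

+¥409 billion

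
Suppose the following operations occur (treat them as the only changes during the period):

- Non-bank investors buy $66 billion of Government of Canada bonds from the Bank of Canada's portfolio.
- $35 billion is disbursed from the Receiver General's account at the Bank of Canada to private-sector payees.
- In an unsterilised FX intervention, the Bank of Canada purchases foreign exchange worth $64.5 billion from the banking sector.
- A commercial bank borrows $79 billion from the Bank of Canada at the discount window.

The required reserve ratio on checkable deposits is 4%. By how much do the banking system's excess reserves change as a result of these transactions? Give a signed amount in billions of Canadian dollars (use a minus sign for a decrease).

Asset sale (to non-banks) $66 billion: reserves −$66B, deposits −$66B.
Government spending $35 billion: reserves +$35B, deposits +$35B.
FX purchase $64.5 billion: reserves +$64.5B, deposits 0.
Discount-window loan $79 billion: reserves +$79B, deposits 0.
Totals: Δreserves = +$112.5B, Δdeposits = −$31B.
Δrequired reserves = 4% × −$31B = −$1.24B.
Δexcess reserves = Δreserves − Δrequired = +$112.5B − (−$1.24B) = +$113.74 billion.

+$113.74 billion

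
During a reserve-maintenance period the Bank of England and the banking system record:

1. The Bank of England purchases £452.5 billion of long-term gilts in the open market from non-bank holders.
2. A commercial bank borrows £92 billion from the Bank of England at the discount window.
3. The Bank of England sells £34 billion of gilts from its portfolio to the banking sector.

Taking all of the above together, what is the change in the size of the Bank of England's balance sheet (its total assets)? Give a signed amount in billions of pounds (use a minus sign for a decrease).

Asset purchase (from non-banks) £452.5 billion: a Bank of England asset is acquired → +£452.5B.
Discount-window loan £92 billion: a Bank of England asset is acquired → +£92B.
OMO sale (to banks) £34 billion: a Bank of England asset is shed → −£34B.
Net: 452.5 + 92 − 34 = +£510.5 billion.

+£510.5 billion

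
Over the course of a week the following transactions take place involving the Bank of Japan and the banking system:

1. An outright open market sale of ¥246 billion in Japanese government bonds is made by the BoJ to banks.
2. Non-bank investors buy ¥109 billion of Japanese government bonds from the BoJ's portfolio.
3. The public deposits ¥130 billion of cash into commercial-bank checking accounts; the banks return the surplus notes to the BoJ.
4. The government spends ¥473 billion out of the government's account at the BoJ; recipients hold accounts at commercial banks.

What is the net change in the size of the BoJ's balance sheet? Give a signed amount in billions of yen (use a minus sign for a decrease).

BoJ balance sheet:
  Assets:      Securities −¥355B
  Liabilities: Bank reserves +¥248B, Currency in circulation −¥130B, Government deposits −¥473B
Change in total BoJ assets = -¥355 billion.

-¥355 billion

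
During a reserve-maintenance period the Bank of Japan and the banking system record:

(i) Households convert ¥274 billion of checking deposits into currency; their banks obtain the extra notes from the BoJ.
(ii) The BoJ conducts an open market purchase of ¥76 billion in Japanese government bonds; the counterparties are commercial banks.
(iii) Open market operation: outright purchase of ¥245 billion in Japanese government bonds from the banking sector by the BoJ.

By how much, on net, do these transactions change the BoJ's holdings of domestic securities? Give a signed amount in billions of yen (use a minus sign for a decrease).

Currency withdrawal ¥274 billion: the BoJ's securities portfolio is untouched → 0.
OMO purchase (from banks) ¥76 billion: securities added to the BoJ's portfolio → +¥76B.
OMO purchase (from banks) ¥245 billion: securities added to the BoJ's portfolio → +¥245B.
Net: 0 + 76 + 245 = +¥321 billion.

+¥321 billion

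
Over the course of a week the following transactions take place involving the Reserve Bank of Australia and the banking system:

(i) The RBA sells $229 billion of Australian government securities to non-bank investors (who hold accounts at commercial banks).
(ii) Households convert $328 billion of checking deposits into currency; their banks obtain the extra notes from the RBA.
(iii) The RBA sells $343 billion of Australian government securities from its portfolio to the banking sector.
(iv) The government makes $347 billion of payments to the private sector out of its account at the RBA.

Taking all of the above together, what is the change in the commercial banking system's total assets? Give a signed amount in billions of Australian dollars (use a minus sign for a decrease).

-$210 billion

RBA balance sheet:
  Assets:      Securities −$572B
  Liabilities: Bank reserves −$553B, Currency in circulation +$328B, Government deposits −$347B
Commercial banking system:
  Assets:      Reserves at CB −$553B, Securities +$343B
  Liabilities: Checkable deposits −$210B
Change in total bank assets = -$210 billion.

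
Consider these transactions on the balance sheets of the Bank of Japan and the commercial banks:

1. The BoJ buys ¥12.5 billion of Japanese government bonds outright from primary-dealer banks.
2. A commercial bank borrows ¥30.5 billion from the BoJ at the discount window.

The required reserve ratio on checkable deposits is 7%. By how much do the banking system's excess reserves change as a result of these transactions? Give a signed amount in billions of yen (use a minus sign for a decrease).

+¥43 billion

OMO purchase (from banks) ¥12.5 billion: reserves +¥12.5B, deposits 0.
Discount-window loan ¥30.5 billion: reserves +¥30.5B, deposits 0.
Totals: Δreserves = +¥43B, Δdeposits = 0.
Δrequired reserves = 7% × 0 = 0.
Δexcess reserves = Δreserves − Δrequired = +¥43B − (0) = +¥43 billion.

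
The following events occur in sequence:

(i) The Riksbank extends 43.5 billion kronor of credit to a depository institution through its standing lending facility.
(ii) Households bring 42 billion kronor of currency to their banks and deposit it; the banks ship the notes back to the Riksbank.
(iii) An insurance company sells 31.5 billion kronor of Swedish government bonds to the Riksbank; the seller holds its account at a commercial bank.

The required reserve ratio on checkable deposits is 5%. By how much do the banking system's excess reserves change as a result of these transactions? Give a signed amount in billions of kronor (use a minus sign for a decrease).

+113.325 billion

Discount-window loan 43.5 billion kronor: reserves +43.5B, deposits 0.
Currency deposit 42 billion kronor: reserves +42B, deposits +42B.
Asset purchase (from non-banks) 31.5 billion kronor: reserves +31.5B, deposits +31.5B.
Totals: Δreserves = +117B, Δdeposits = +73.5B.
Δrequired reserves = 5% × +73.5B = +3.675B.
Δexcess reserves = Δreserves − Δrequired = +117B − (+3.675B) = +113.325 billion.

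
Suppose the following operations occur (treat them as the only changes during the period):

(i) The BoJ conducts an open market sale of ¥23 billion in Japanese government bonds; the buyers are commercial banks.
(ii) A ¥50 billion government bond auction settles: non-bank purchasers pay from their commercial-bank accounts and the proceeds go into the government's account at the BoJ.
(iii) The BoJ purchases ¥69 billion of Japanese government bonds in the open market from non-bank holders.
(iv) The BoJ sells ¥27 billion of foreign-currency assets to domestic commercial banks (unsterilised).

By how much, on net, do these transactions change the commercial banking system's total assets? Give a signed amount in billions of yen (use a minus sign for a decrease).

BoJ balance sheet:
  Assets:      Securities +¥46B, Foreign assets −¥27B
  Liabilities: Bank reserves −¥31B, Government deposits +¥50B
Commercial banking system:
  Assets:      Reserves at CB −¥31B, Securities +¥23B, Foreign assets +¥27B
  Liabilities: Checkable deposits +¥19B
Change in total bank assets = +¥19 billion.

+¥19 billion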